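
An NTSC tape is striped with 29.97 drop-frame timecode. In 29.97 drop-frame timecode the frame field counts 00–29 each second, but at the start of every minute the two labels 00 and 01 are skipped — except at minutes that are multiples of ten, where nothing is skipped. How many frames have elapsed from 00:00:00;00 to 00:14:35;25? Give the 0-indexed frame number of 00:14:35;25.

26249

Complete 10-minute blocks: 1, each 17982 frames → 17982.
Remaining 4 whole minutes in the current block: 1800 + 3 × 1798 = 7194 frames.
Within the current minute: 35 × 30 + 25 − 2 = 1073 (labels ;00/;01 skipped at this minute). Total = 17982 + 7194 + 1073 = 26249.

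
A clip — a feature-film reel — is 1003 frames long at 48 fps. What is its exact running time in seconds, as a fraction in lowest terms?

1003/48 seconds

Running time = 1003 ÷ (48) = 1003 × 1/48 = 1003/48 s.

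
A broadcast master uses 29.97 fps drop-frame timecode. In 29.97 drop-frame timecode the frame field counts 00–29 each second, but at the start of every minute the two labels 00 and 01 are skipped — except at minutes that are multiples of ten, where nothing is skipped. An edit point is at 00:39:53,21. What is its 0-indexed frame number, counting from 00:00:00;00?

As if non-drop at 30 labels/s: (0 × 3600 + 39 × 60 + 53) × 30 + 21 = 71811.
Minute boundaries passed: 39; those not divisible by 10: 39 − 3 = 36; dropped labels = 2 × 36 = 72.
Actual frame index = 71811 − 72 = 71739.

71739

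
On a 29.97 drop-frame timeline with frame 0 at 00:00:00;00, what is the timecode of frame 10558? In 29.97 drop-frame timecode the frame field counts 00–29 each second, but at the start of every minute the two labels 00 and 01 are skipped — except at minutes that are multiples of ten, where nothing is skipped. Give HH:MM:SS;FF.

Ten DF minutes hold 17982 frames, so frame 10558 lies in block 0 (frames 0–17981) with 10558 frames into that block.
The block's first minute is 1800 frames and the rest 1798 each; 10558 frames reaches minute 5, so 0 × 18 + 5 × 2 = 10 labels have been skipped so far.
Adding those back, label number 10558 + 10 = 10568 at 30 labels/s is 352 s + 8 f = 0 h 5 min 52 s frame 8, i.e. 00:05:52;08.

00:05:52;08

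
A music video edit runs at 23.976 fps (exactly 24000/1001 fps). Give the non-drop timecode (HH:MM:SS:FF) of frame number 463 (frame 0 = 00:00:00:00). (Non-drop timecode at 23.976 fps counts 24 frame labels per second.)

00:00:19:07

463 ÷ 24 = 19 full seconds, remainder 7 frames.
19 s = 0 h 0 min 19 s.
Timecode: 00:00:19:07.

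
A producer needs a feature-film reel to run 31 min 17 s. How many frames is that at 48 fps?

31 min 17 s = 1877 s.
Frames = 1877 × 48 = 90096.

90096 frames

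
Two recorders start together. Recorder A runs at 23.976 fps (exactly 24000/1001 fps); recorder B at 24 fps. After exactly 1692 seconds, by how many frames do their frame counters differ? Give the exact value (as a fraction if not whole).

40608/1001 frames

A emits 24000/1001 × 1692 = 40608000/1001 frames; B emits 24 × 1692 = 40608.
Difference = 40608/1001 frames (≈ 40.5674); B is ahead of A.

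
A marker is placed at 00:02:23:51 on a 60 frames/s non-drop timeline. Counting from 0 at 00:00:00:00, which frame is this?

Total seconds to the label: (0 × 3600 + 2 × 60 + 23) = 143.
Frame index = 143 × 60 + 51 = 8631.

8631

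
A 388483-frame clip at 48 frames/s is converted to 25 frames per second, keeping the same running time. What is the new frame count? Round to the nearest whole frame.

202335 frames

Frames at target rate = 388483 × (25) / (48) = 9712075/48 ≈ 202334.896.
Nearest whole frame: 202335.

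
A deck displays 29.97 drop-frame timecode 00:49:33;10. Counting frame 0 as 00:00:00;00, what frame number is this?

89110

As if non-drop at 30 labels/s: (0 × 3600 + 49 × 60 + 33) × 30 + 10 = 89200.
Minute boundaries passed: 49; those not divisible by 10: 49 − 4 = 45; dropped labels = 2 × 45 = 90.
Actual frame index = 89200 − 90 = 89110.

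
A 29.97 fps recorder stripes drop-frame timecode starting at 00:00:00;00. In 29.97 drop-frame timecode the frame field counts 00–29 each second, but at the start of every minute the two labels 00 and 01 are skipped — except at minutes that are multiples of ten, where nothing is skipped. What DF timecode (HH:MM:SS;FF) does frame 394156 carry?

Ten DF minutes hold 17982 frames, so frame 394156 lies in block 21 (frames 377622–395603) with 16534 frames into that block.
The block's first minute is 1800 frames and the rest 1798 each; 16534 frames reaches minute 9, so 21 × 18 + 9 × 2 = 396 labels have been skipped so far.
Adding those back, label number 394156 + 396 = 394552 at 30 labels/s is 13151 s + 22 f = 3 h 39 min 11 s frame 22, i.e. 03:39:11;22.

03:39:11;22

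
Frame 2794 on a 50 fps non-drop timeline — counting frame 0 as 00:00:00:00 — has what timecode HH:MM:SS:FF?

00:00:55:44

2794 ÷ 50 = 55 full seconds, remainder 44 frames.
55 s = 0 h 0 min 55 s.
Timecode: 00:00:55:44.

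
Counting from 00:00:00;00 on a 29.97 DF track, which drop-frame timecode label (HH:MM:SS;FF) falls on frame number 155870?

01:26:40;26

Ten DF minutes hold 17982 frames, so frame 155870 lies in block 8 (frames 143856–161837) with 12014 frames into that block.
The block's first minute is 1800 frames and the rest 1798 each; 12014 frames reaches minute 6, so 8 × 18 + 6 × 2 = 156 labels have been skipped so far.
Adding those back, label number 155870 + 156 = 156026 at 30 labels/s is 5200 s + 26 f = 1 h 26 min 40 s frame 26, i.e. 01:26:40;26.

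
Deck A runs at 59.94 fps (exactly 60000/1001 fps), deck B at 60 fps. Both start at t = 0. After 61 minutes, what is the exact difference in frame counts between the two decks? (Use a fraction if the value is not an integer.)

219600/1001 frames

61 min = 3660 s.
A emits 60000/1001 × 3660 = 219600000/1001 frames; B emits 60 × 3660 = 219600.
Difference = 219600/1001 frames (≈ 219.3806); B is ahead of A.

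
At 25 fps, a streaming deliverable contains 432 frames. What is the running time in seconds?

17.28 seconds

Running time = 432 / (25) = 17.28 s.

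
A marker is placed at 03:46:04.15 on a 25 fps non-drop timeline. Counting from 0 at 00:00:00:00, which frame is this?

Total seconds to the label: (3 × 3600 + 46 × 60 + 4) = 13564.
Frame index = 13564 × 25 + 15 = 339115.

339115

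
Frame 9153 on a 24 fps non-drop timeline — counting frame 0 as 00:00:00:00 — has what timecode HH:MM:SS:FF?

9153 ÷ 24 = 381 full seconds, remainder 9 frames.
381 s = 0 h 6 min 21 s.
Timecode: 00:06:21:09.

00:06:21:09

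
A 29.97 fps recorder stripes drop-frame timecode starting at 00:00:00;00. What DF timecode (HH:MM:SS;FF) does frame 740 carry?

00:00:24;20

Ten DF minutes hold 17982 frames, so frame 740 lies in block 0 (frames 0–17981) with 740 frames into that block.
The block's first minute is 1800 frames and the rest 1798 each; 740 frames reaches minute 0, so 0 × 18 + 0 × 2 = 0 labels have been skipped so far.
Adding those back, label number 740 + 0 = 740 at 30 labels/s is 24 s + 20 f = 0 h 0 min 24 s frame 20, i.e. 00:00:24;20.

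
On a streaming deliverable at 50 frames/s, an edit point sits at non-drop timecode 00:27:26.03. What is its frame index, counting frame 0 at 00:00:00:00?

82303

Total seconds to the label: (0 × 3600 + 27 × 60 + 26) = 1646.
Frame index = 1646 × 50 + 3 = 82303.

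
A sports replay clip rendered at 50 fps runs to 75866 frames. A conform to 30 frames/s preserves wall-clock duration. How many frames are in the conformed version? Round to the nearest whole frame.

45520 frames

Frames at target rate = 75866 × (30) / (50) = 227598/5 ≈ 45519.600.
Nearest whole frame: 45520.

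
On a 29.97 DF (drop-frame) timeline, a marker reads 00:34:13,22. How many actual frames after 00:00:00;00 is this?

As if non-drop at 30 labels/s: (0 × 3600 + 34 × 60 + 13) × 30 + 22 = 61612.
Minute boundaries passed: 34; those not divisible by 10: 34 − 3 = 31; dropped labels = 2 × 31 = 62.
Actual frame index = 61612 − 62 = 61550.

61550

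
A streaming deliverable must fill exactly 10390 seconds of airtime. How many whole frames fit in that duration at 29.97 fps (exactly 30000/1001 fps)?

Frames = 10390 × 30000/1001 = 311700000/1001 ≈ 311388.6114.
Complete frames: 311388.

311388 frames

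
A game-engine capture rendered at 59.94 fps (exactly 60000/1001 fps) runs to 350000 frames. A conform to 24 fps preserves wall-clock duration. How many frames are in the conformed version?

140140 frames

Target frames = source frames × (target rate / source rate) = 350000 × (24)/(60000/1001) = 350000 × 1001/2500 = 140140.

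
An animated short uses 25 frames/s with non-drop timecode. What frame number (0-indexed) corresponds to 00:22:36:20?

frame 33920

Total seconds to the label: (0 × 3600 + 22 × 60 + 36) = 1356.
Frame index = 1356 × 25 + 20 = 33920.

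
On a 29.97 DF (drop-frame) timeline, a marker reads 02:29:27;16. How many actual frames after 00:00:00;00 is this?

As if non-drop at 30 labels/s: (2 × 3600 + 29 × 60 + 27) × 30 + 16 = 269026.
Minute boundaries passed: 149; those not divisible by 10: 149 − 14 = 135; dropped labels = 2 × 135 = 270.
Actual frame index = 269026 − 270 = 268756.

268756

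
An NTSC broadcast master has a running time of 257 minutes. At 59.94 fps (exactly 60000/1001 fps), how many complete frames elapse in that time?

257 min = 15420 s.
Frames = 15420 × 60000/1001 = 925200000/1001 ≈ 924275.7243.
Complete frames: 924275.

924275 frames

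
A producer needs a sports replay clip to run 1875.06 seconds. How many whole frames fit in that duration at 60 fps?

Frames = 1875.06 × 60 = 562518/5 ≈ 112503.6000.
Complete frames: 112503.

112503 frames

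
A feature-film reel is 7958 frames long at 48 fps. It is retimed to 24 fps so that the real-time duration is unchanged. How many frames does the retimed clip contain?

3979 frames

Frames at target rate = 7958 × (24) / (48) = 3979.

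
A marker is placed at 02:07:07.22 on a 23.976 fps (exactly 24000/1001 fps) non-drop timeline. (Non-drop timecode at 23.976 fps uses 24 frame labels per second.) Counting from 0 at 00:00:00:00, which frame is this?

183070

Total seconds to the label: (2 × 3600 + 7 × 60 + 7) = 7627.
Frame index = 7627 × 24 + 22 = 183070.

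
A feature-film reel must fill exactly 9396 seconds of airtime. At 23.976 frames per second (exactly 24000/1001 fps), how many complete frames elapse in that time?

225278 frames

Frames = 9396 × 24000/1001 = 225504000/1001 ≈ 225278.7213.
Complete frames: 225278.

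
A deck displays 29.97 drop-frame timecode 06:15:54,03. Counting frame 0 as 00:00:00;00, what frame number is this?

Complete 10-minute blocks: 37, each 17982 frames → 665334.
Remaining 5 whole minutes in the current block: 1800 + 4 × 1798 = 8992 frames.
Within the current minute: 54 × 30 + 3 − 2 = 1621 (labels ;00/;01 skipped at this minute). Total = 665334 + 8992 + 1621 = 675947.

675947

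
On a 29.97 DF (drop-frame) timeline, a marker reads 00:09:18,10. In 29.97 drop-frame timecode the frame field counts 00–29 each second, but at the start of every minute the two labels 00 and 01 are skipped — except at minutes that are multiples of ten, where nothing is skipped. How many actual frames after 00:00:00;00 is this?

As if non-drop at 30 labels/s: (0 × 3600 + 9 × 60 + 18) × 30 + 10 = 16750.
Minute boundaries passed: 9; those not divisible by 10: 9 − 0 = 9; dropped labels = 2 × 9 = 18.
Actual frame index = 16750 − 18 = 16732.

16732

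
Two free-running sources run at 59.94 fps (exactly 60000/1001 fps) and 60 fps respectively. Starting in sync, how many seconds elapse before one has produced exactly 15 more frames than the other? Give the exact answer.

250.25 seconds

The gap grows by |60 − 60000/1001| = 60/1001 frames per second.
Time for a 15-frame gap: 15 ÷ (60/1001) = 250.25 s.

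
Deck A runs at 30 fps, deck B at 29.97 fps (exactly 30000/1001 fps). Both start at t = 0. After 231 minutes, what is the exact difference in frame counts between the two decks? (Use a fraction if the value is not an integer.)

231 min = 13860 s.
A emits 30 × 13860 = 415800 frames; B emits 30000/1001 × 13860 = 5400000/13.
Difference = 5400/13 frames (≈ 415.3846); B is behind A.

5400/13 frames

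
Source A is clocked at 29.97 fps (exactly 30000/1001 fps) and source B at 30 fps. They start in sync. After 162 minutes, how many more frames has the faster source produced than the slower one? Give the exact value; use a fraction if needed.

162 min = 9720 s.
A emits 30000/1001 × 9720 = 291600000/1001 frames; B emits 30 × 9720 = 291600.
Difference = 291600/1001 frames (≈ 291.3087); B is ahead of A.

291600/1001 frames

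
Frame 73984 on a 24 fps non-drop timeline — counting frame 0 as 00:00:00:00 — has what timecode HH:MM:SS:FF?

00:51:22:16

73984 ÷ 24 = 3082 full seconds, remainder 16 frames.
3082 s = 0 h 51 min 22 s.
Timecode: 00:51:22:16.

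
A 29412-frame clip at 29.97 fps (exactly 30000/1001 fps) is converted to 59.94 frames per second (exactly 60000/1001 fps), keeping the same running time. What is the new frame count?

58824 frames

Target frames = source frames × (target rate / source rate) = 29412 × (60000/1001)/(30000/1001) = 29412 × 2 = 58824.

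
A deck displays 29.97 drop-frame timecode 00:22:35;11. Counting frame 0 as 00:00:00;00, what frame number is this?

Complete 10-minute blocks: 2, each 17982 frames → 35964.
Remaining 2 whole minutes in the current block: 1800 + 1 × 1798 = 3598 frames.
Within the current minute: 35 × 30 + 11 − 2 = 1059 (labels ;00/;01 skipped at this minute). Total = 35964 + 3598 + 1059 = 40621.

40621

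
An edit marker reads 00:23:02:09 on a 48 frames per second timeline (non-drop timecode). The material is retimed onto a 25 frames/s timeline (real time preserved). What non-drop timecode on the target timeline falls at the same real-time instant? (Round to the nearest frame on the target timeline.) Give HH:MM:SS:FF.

00:23:02:05

Source frame index: (0×3600 + 23×60 + 2) × 48 + 9 = 66345.
Real time: 66345 / (48) = 22115/16 s.
Target frame: (22115/16) × (25) = 552875/16 ≈ 34554.688 → 34555.
At 25 labels/s: frame 34555 → 00:23:02:05.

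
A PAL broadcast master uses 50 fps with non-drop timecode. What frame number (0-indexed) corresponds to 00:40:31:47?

Total seconds to the label: (0 × 3600 + 40 × 60 + 31) = 2431.
Frame index = 2431 × 50 + 47 = 121597.

121597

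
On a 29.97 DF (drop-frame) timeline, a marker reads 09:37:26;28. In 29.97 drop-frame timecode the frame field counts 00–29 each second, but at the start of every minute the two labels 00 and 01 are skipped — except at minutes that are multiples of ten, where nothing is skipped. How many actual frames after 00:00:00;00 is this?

1038368

As if non-drop at 30 labels/s: (9 × 3600 + 37 × 60 + 26) × 30 + 28 = 1039408.
Minute boundaries passed: 577; those not divisible by 10: 577 − 57 = 520; dropped labels = 2 × 520 = 1040.
Actual frame index = 1039408 − 1040 = 1038368.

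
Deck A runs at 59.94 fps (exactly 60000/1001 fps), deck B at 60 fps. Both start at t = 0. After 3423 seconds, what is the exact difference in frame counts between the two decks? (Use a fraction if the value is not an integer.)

A emits 60000/1001 × 3423 = 29340000/143 frames; B emits 60 × 3423 = 205380.
Difference = 29340/143 frames (≈ 205.1748); B is ahead of A.

29340/143 frames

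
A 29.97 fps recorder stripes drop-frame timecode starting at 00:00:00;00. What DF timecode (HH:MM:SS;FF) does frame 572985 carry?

Ten DF minutes hold 17982 frames, so frame 572985 lies in block 31 (frames 557442–575423) with 15543 frames into that block.
The block's first minute is 1800 frames and the rest 1798 each; 15543 frames reaches minute 8, so 31 × 18 + 8 × 2 = 574 labels have been skipped so far.
Adding those back, label number 572985 + 574 = 573559 at 30 labels/s is 19118 s + 19 f = 5 h 18 min 38 s frame 19, i.e. 05:18:38;19.

05:18:38;19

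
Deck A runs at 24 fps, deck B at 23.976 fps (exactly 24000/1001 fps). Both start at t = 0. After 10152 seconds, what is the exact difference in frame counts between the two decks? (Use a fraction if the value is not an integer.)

A emits 24 × 10152 = 243648 frames; B emits 24000/1001 × 10152 = 243648000/1001.
Difference = 243648/1001 frames (≈ 243.4046); B is behind A.

243648/1001 frames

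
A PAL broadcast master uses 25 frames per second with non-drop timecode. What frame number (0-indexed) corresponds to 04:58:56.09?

Total seconds to the label: (4 × 3600 + 58 × 60 + 56) = 17936.
Frame index = 17936 × 25 + 9 = 448409.

448409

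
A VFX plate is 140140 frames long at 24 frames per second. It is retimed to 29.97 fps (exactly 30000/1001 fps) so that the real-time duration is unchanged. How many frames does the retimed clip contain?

Target frames = source frames × (target rate / source rate) = 140140 × (30000/1001)/(24) = 140140 × 1250/1001 = 175000.

175000 frames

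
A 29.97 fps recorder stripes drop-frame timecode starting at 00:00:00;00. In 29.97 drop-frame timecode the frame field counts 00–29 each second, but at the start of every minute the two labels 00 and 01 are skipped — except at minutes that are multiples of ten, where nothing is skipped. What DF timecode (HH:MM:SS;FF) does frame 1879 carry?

Ten DF minutes hold 17982 frames, so frame 1879 lies in block 0 (frames 0–17981) with 1879 frames into that block.
The block's first minute is 1800 frames and the rest 1798 each; 1879 frames reaches minute 1, so 0 × 18 + 1 × 2 = 2 labels have been skipped so far.
Adding those back, label number 1879 + 2 = 1881 at 30 labels/s is 62 s + 21 f = 0 h 1 min 2 s frame 21, i.e. 00:01:02;21.

00:01:02;21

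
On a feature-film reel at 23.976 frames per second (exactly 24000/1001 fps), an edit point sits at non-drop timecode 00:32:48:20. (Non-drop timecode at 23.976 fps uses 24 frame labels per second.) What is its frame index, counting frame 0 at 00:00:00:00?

47252

Total seconds to the label: (0 × 3600 + 32 × 60 + 48) = 1968.
Frame index = 1968 × 24 + 20 = 47252.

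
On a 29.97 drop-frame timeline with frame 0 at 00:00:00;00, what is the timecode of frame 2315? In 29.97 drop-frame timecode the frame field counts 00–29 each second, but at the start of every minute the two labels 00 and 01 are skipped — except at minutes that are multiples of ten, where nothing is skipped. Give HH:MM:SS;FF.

Each 10-minute DF block holds 10 × 60 × 30 − 9 × 2 = 17982 frames. 2315 ÷ 17982 → 0 full blocks, remainder 2315.
Within the partial block the first minute is 1800 frames and each further minute 1798, so 1 further minute boundary passed. Total skipped labels = 18 × 0 + 2 × 1 = 2.
Non-drop label index = 2315 + 2 = 2317; at 30 labels/s that is 00:01:17:07, i.e. DF 00:01:17;07.

00:01:17;07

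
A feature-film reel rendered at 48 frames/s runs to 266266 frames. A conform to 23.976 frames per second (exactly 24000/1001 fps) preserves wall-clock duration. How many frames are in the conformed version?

133000 frames

Target frames = source frames × (target rate / source rate) = 266266 × (24000/1001)/(48) = 266266 × 500/1001 = 133000.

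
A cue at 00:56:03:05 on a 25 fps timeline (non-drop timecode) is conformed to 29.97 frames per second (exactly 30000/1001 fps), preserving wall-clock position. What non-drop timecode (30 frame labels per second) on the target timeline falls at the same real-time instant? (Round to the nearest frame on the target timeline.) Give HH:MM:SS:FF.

00:55:59:25

Source frame index: (0×3600 + 56×60 + 3) × 25 + 5 = 84080.
Real time: 84080 / (25) = 16816/5 s.
Target frame: (16816/5) × (30000/1001) = 100896000/1001 ≈ 100795.205 → 100795.
At 30 labels/s: frame 100795 → 00:55:59:25.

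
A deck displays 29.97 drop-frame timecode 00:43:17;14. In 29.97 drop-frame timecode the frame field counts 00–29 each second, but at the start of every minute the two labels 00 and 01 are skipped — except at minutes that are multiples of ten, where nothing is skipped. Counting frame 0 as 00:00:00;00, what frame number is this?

77846

Complete 10-minute blocks: 4, each 17982 frames → 71928.
Remaining 3 whole minutes in the current block: 1800 + 2 × 1798 = 5396 frames.
Within the current minute: 17 × 30 + 14 − 2 = 522 (labels ;00/;01 skipped at this minute). Total = 71928 + 5396 + 522 = 77846.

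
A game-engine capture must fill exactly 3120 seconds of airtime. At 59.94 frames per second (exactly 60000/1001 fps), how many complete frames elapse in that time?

Frames = 3120 × 60000/1001 = 14400000/77 ≈ 187012.9870.
Complete frames: 187012.

187012 frames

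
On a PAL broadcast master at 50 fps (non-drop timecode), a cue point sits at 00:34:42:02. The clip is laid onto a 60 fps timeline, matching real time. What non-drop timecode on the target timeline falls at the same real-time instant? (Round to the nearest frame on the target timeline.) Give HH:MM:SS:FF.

00:34:42:02

Source frame index: (0×3600 + 34×60 + 42) × 50 + 2 = 104102.
Real time: 104102 / (50) = 52051/25 s.
Target frame: (52051/25) × (60) = 624612/5 ≈ 124922.400 → 124922.
At 60 labels/s: frame 124922 → 00:34:42:02.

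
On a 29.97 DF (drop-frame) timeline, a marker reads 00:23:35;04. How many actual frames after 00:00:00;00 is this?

42412

Complete 10-minute blocks: 2, each 17982 frames → 35964.
Remaining 3 whole minutes in the current block: 1800 + 2 × 1798 = 5396 frames.
Within the current minute: 35 × 30 + 4 − 2 = 1052 (labels ;00/;01 skipped at this minute). Total = 35964 + 5396 + 1052 = 42412.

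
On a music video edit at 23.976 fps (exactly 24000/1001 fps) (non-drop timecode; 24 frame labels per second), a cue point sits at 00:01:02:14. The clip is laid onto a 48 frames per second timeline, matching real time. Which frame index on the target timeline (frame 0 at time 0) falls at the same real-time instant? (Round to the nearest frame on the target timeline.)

Source frame index: (0×3600 + 1×60 + 2) × 24 + 14 = 1502.
Real time: 1502 / (24000/1001) = 751751/12000 s.
Target frame: (751751/12000) × (48) = 751751/250 ≈ 3007.004 → 3007.

frame 3007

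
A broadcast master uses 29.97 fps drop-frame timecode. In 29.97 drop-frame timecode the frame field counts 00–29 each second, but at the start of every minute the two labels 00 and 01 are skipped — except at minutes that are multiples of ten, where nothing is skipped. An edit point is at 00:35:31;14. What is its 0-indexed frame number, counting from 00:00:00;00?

63880

Complete 10-minute blocks: 3, each 17982 frames → 53946.
Remaining 5 whole minutes in the current block: 1800 + 4 × 1798 = 8992 frames.
Within the current minute: 31 × 30 + 14 − 2 = 942 (labels ;00/;01 skipped at this minute). Total = 53946 + 8992 + 942 = 63880.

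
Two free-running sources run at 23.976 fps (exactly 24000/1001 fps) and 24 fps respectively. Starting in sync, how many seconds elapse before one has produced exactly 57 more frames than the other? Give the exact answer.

The gap grows by |24 − 24000/1001| = 24/1001 frames per second.
Time for a 57-frame gap: 57 ÷ (24/1001) = 2377.375 s.

2377.375 seconds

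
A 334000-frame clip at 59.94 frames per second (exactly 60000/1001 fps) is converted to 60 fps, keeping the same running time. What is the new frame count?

334334 frames

Target frames = source frames × (target rate / source rate) = 334000 × (60)/(60000/1001) = 334000 × 1001/1000 = 334334.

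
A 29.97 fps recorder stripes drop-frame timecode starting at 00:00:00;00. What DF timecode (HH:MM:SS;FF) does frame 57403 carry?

00:31:55;09

Each 10-minute DF block holds 10 × 60 × 30 − 9 × 2 = 17982 frames. 57403 ÷ 17982 → 3 full blocks, remainder 3457.
Within the partial block the first minute is 1800 frames and each further minute 1798, so 1 further minute boundary passed. Total skipped labels = 18 × 3 + 2 × 1 = 56.
Non-drop label index = 57403 + 56 = 57459; at 30 labels/s that is 00:31:55:09, i.e. DF 00:31:55;09.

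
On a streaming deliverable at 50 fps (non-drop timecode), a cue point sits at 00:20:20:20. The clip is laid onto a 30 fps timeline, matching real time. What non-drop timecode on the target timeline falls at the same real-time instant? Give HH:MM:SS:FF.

Source frame index: (0×3600 + 20×60 + 20) × 50 + 20 = 61020.
Real time: 61020 / (50) = 6102/5 s.
Target frame: (6102/5) × (30) = 36612.
At 30 labels/s: frame 36612 → 00:20:20:12.

00:20:20:12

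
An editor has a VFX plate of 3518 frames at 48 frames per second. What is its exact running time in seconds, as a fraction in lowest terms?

Running time = 3518 ÷ (48) = 3518 × 1/48 = 1759/24 s.

1759/24 seconds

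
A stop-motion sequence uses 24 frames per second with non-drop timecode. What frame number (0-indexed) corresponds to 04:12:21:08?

363392

Total seconds to the label: (4 × 3600 + 12 × 60 + 21) = 15141.
Frame index = 15141 × 24 + 8 = 363392.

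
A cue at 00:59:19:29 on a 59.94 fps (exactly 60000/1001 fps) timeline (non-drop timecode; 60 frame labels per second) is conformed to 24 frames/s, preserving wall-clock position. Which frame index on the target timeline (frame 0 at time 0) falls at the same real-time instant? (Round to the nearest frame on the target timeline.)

Source frame index: (0×3600 + 59×60 + 19) × 60 + 29 = 213569.
Real time: 213569 / (60000/1001) = 213782569/60000 s.
Target frame: (213782569/60000) × (24) = 213782569/2500 ≈ 85513.028 → 85513.

frame 85513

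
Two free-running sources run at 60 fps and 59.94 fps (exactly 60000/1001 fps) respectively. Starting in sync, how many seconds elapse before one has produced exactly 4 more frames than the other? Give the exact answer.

1001/15 seconds

The gap grows by |60000/1001 − 60| = 60/1001 frames per second.
Time for a 4-frame gap: 4 ÷ (60/1001) = 1001/15 s.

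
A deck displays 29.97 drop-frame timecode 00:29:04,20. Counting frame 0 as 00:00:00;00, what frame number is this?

52286

As if non-drop at 30 labels/s: (0 × 3600 + 29 × 60 + 4) × 30 + 20 = 52340.
Minute boundaries passed: 29; those not divisible by 10: 29 − 2 = 27; dropped labels = 2 × 27 = 54.
Actual frame index = 52340 − 54 = 52286.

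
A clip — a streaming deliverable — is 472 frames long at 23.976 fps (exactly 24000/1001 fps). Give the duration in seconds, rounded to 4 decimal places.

Running time = 472 × 1001/24000 = 59059/3000 s ≈ 19.6863 s.

19.6863 seconds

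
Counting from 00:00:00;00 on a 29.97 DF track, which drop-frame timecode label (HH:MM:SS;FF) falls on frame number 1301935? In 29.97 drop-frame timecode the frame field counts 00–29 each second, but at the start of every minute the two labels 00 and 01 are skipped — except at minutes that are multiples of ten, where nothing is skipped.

Each 10-minute DF block holds 10 × 60 × 30 − 9 × 2 = 17982 frames. 1301935 ÷ 17982 → 72 full blocks, remainder 7231.
Within the partial block the first minute is 1800 frames and each further minute 1798, so 4 further minute boundaries passed. Total skipped labels = 18 × 72 + 2 × 4 = 1304.
Non-drop label index = 1301935 + 1304 = 1303239; at 30 labels/s that is 12:04:01:09, i.e. DF 12:04:01;09.

12:04:01;09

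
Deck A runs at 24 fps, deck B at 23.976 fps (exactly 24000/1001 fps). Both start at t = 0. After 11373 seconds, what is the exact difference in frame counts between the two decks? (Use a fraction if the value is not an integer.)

272952/1001 frames

A emits 24 × 11373 = 272952 frames; B emits 24000/1001 × 11373 = 272952000/1001.
Difference = 272952/1001 frames (≈ 272.6793); B is behind A.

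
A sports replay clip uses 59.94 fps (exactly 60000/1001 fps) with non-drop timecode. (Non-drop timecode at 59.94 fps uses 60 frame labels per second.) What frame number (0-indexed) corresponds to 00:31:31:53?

113513

Total seconds to the label: (0 × 3600 + 31 × 60 + 31) = 1891.
Frame index = 1891 × 60 + 53 = 113513.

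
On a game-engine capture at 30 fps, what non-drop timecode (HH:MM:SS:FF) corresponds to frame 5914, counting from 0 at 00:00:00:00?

5914 ÷ 30 = 197 full seconds, remainder 4 frames.
197 s = 0 h 3 min 17 s.
Timecode: 00:03:17:04.

00:03:17:04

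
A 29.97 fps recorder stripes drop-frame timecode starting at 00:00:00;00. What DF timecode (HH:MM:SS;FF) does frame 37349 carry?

Ten DF minutes hold 17982 frames, so frame 37349 lies in block 2 (frames 35964–53945) with 1385 frames into that block.
The block's first minute is 1800 frames and the rest 1798 each; 1385 frames reaches minute 0, so 2 × 18 + 0 × 2 = 36 labels have been skipped so far.
Adding those back, label number 37349 + 36 = 37385 at 30 labels/s is 1246 s + 5 f = 0 h 20 min 46 s frame 5, i.e. 00:20:46;05.

00:20:46;05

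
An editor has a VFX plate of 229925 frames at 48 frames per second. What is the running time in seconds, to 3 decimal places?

Running time = 229925 × 1/48 = 229925/48 s ≈ 4790.104 s.

4790.104 seconds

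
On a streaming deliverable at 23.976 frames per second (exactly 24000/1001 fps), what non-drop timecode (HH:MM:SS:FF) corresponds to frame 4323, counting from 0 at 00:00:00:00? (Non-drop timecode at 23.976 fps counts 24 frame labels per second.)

4323 ÷ 24 = 180 full seconds, remainder 3 frames.
180 s = 0 h 3 min 0 s.
Timecode: 00:03:00:03.

00:03:00:03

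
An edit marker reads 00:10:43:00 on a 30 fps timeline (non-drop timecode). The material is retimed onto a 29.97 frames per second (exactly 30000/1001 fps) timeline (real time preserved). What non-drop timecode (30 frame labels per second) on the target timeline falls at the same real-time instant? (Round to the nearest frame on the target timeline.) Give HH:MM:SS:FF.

Source frame index: (0×3600 + 10×60 + 43) × 30 + 0 = 19290.
Real time: 19290 / (30) = 643 s.
Target frame: (643) × (30000/1001) = 19290000/1001 ≈ 19270.729 → 19271.
At 30 labels/s: frame 19271 → 00:10:42:11.

00:10:42:11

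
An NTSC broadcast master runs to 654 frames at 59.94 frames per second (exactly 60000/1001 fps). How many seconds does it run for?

Running time = 654 / (60000/1001) = 10.9109 s.

10.9109 seconds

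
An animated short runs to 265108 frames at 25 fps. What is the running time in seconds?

10604.32 seconds

Running time = 265108 / (25) = 10604.32 s.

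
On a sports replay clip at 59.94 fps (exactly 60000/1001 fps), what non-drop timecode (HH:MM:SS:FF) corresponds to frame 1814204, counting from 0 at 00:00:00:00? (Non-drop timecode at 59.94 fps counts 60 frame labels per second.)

08:23:56:44

1814204 ÷ 60 = 30236 full seconds, remainder 44 frames.
30236 s = 8 h 23 min 56 s.
Timecode: 08:23:56:44.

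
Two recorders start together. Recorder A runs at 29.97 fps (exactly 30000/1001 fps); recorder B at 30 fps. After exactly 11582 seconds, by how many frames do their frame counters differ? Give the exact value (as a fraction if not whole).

A emits 30000/1001 × 11582 = 347460000/1001 frames; B emits 30 × 11582 = 347460.
Difference = 347460/1001 frames (≈ 347.1129); B is ahead of A.

347460/1001 frames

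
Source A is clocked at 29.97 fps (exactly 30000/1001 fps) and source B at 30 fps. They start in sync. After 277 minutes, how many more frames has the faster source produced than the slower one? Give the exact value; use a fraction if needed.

498600/1001 frames

277 min = 16620 s.
A emits 30000/1001 × 16620 = 498600000/1001 frames; B emits 30 × 16620 = 498600.
Difference = 498600/1001 frames (≈ 498.1019); B is ahead of A.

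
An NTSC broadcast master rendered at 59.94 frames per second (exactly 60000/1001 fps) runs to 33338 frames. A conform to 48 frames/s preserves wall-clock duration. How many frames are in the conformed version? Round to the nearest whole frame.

26697 frames

Frames at target rate = 33338 × (48) / (60000/1001) = 16685669/625 ≈ 26697.070.
Nearest whole frame: 26697.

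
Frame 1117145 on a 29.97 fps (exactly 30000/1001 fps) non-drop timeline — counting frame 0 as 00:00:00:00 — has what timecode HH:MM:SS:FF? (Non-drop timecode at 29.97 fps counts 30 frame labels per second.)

10:20:38:05

1117145 ÷ 30 = 37238 full seconds, remainder 5 frames.
37238 s = 10 h 20 min 38 s.
Timecode: 10:20:38:05.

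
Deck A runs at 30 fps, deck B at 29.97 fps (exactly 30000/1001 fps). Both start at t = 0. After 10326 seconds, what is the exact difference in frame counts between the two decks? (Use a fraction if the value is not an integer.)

A emits 30 × 10326 = 309780 frames; B emits 30000/1001 × 10326 = 309780000/1001.
Difference = 309780/1001 frames (≈ 309.4705); B is behind A.

309780/1001 frames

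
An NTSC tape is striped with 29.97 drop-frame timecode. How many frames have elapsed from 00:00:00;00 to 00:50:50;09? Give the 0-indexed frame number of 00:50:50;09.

Complete 10-minute blocks: 5, each 17982 frames → 89910.
Remaining 0 whole minutes in the current block: 0 frames.
Within the current minute: 50 × 30 + 9 = 1509. Total = 89910 + 0 + 1509 = 91419.

91419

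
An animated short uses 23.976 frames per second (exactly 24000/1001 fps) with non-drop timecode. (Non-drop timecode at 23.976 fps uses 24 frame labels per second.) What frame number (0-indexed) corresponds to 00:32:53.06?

frame 47358

Total seconds to the label: (0 × 3600 + 32 × 60 + 53) = 1973.
Frame index = 1973 × 24 + 6 = 47358.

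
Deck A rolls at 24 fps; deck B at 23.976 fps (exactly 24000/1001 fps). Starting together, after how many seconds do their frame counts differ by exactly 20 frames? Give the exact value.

The gap grows by |24000/1001 − 24| = 24/1001 frames per second.
Time for a 20-frame gap: 20 ÷ (24/1001) = 5005/6 s.

5005/6 seconds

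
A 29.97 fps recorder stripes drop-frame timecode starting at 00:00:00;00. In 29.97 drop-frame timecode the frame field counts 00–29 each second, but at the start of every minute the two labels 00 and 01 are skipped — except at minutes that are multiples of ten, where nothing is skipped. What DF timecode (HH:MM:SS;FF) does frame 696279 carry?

Ten DF minutes hold 17982 frames, so frame 696279 lies in block 38 (frames 683316–701297) with 12963 frames into that block.
The block's first minute is 1800 frames and the rest 1798 each; 12963 frames reaches minute 7, so 38 × 18 + 7 × 2 = 698 labels have been skipped so far.
Adding those back, label number 696279 + 698 = 696977 at 30 labels/s is 23232 s + 17 f = 6 h 27 min 12 s frame 17, i.e. 06:27:12;17.

06:27:12;17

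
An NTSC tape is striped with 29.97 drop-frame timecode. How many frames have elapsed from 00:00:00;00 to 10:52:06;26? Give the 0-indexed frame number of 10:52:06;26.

Complete 10-minute blocks: 65, each 17982 frames → 1168830.
Remaining 2 whole minutes in the current block: 1800 + 1 × 1798 = 3598 frames.
Within the current minute: 6 × 30 + 26 − 2 = 204 (labels ;00/;01 skipped at this minute). Total = 1168830 + 3598 + 204 = 1172632.

1172632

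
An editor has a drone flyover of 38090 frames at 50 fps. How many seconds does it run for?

761.8 seconds

Running time = 38090 / (50) = 761.8 s.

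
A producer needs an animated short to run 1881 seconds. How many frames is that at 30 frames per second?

56430 frames

Frames = 1881 × 30 = 56430.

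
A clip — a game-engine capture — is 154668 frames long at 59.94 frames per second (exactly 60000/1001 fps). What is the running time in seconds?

2580.3778 seconds

Running time = 154668 / (60000/1001) = 2580.3778 s.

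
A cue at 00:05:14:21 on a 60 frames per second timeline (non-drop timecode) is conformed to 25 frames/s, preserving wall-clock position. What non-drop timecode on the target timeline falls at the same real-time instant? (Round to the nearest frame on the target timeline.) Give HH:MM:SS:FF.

00:05:14:09

Source frame index: (0×3600 + 5×60 + 14) × 60 + 21 = 18861.
Real time: 18861 / (60) = 6287/20 s.
Target frame: (6287/20) × (25) = 31435/4 ≈ 7858.750 → 7859.
At 25 labels/s: frame 7859 → 00:05:14:09.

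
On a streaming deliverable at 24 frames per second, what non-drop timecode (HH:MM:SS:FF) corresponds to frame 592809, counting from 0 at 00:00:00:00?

06:51:40:09

592809 ÷ 24 = 24700 full seconds, remainder 9 frames.
24700 s = 6 h 51 min 40 s.
Timecode: 06:51:40:09.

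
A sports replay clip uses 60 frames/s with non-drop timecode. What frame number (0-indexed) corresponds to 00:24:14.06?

frame 87246

Total seconds to the label: (0 × 3600 + 24 × 60 + 14) = 1454.
Frame index = 1454 × 60 + 6 = 87246.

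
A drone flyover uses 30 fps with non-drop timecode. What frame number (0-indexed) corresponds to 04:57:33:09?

frame 535599

Total seconds to the label: (4 × 3600 + 57 × 60 + 33) = 17853.
Frame index = 17853 × 30 + 9 = 535599.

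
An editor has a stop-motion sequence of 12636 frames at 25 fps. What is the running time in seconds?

505.44 seconds

Running time = 12636 / (25) = 505.44 s.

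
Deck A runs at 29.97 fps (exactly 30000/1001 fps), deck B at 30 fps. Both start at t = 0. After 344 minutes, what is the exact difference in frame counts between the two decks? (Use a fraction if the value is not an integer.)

619200/1001 frames

344 min = 20640 s.
A emits 30000/1001 × 20640 = 619200000/1001 frames; B emits 30 × 20640 = 619200.
Difference = 619200/1001 frames (≈ 618.5814); B is ahead of A.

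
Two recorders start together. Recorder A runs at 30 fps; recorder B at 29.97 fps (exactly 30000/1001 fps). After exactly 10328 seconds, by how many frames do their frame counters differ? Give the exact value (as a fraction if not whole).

A emits 30 × 10328 = 309840 frames; B emits 30000/1001 × 10328 = 309840000/1001.
Difference = 309840/1001 frames (≈ 309.5305); B is behind A.

309840/1001 frames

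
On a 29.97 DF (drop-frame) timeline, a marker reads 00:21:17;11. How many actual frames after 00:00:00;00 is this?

Complete 10-minute blocks: 2, each 17982 frames → 35964.
Remaining 1 whole minute in the current block: 1800 + 0 × 1798 = 1800 frames.
Within the current minute: 17 × 30 + 11 − 2 = 519 (labels ;00/;01 skipped at this minute). Total = 35964 + 1800 + 519 = 38283.

38283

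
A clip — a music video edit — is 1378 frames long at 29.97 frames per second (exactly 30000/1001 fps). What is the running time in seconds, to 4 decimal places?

45.9793 seconds

Running time = 1378 × 1001/30000 = 689689/15000 s ≈ 45.9793 s.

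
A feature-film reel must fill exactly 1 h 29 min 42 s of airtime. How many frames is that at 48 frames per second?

1 h 29 min 42 s = 5382 s.
Frames = 5382 × 48 = 258336.

258336 frames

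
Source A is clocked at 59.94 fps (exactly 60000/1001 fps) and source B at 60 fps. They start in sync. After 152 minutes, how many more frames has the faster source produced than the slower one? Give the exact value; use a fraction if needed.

547200/1001 frames

152 min = 9120 s.
A emits 60000/1001 × 9120 = 547200000/1001 frames; B emits 60 × 9120 = 547200.
Difference = 547200/1001 frames (≈ 546.6533); B is ahead of A.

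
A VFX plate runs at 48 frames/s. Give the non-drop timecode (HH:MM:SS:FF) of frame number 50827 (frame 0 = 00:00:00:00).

00:17:38:43

50827 ÷ 48 = 1058 full seconds, remainder 43 frames.
1058 s = 0 h 17 min 38 s.
Timecode: 00:17:38:43.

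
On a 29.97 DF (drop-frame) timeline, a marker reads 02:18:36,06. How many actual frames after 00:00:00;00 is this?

249236

Complete 10-minute blocks: 13, each 17982 frames → 233766.
Remaining 8 whole minutes in the current block: 1800 + 7 × 1798 = 14386 frames.
Within the current minute: 36 × 30 + 6 − 2 = 1084 (labels ;00/;01 skipped at this minute). Total = 233766 + 14386 + 1084 = 249236.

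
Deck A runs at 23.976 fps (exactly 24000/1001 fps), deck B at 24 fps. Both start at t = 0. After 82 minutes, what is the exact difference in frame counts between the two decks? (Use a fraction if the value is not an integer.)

118080/1001 frames

82 min = 4920 s.
A emits 24000/1001 × 4920 = 118080000/1001 frames; B emits 24 × 4920 = 118080.
Difference = 118080/1001 frames (≈ 117.9620); B is ahead of A.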